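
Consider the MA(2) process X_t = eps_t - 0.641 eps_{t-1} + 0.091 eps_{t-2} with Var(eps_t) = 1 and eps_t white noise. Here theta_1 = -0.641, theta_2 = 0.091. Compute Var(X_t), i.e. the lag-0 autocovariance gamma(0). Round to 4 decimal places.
\gamma(0) = 1.4192

For an MA(q) process X_t = eps_t + sum_i theta_i eps_{t-i} with
Var(eps_t) = sigma^2, the variance is
  gamma(0) = sigma^2 * (1 + sum_i theta_i^2).
  sum_i theta_i^2 = (-0.641)^2 + (0.091)^2 = 0.410881 + 0.008281 = 0.419162.
  gamma(0) = 1 * (1 + 0.419162) = 1 * 1.419162 = 1.419162, which rounds to 1.4192.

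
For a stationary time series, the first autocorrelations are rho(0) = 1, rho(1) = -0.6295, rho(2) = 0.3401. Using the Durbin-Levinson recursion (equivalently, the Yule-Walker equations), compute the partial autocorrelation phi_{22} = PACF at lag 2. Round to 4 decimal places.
\phi_{22} = -0.0930

The PACF at lag k is phi_{kk}, the last component of the solution
to the Yule-Walker system G_k phi = r_k where
  (G_k)_{ij} = rho(|i - j|), (r_k)_i = rho(i), i,j = 1..k.
Equivalently, Durbin-Levinson gives phi_{kk} iteratively:
  phi_{11} = rho(1)
  phi_{kk} = [rho(k) - sum_{j=1..k-1} phi_{k-1,j} rho(k-j)]
            / [1 - sum_{j=1..k-1} phi_{k-1,j} rho(j)],
  phi_{k,j} = phi_{k-1,j} - phi_{kk} phi_{k-1,k-j},  j = 1..k-1.
Step k = 1:
  phi_11 = rho(1) = -0.6295.
Step k = 2:
  phi_22 = [rho(2) - phi_11 rho(1)] / [1 - phi_11 rho(1)] = [0.3401 - (-0.6295)(-0.6295)] / [1 - (-0.6295)(-0.6295)]
         = -0.05617025 / 0.60372975 = -0.093.
Therefore phi_{22} = -0.0930.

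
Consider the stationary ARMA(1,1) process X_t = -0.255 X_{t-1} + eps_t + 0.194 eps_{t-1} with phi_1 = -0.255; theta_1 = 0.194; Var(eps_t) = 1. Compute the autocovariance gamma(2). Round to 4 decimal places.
\gamma(2) = 0.0158

Multiply the model equation by X_{t-k} and take expectations. With theta_0 = psi_0 = 1 and psi_j the MA(infinity) weights, this gives
  gamma(k) - sum_i phi_i gamma(k-i) = c_k,
  c_k = sigma^2 * sum_{j=k..q} theta_j psi_{j-k}   (c_k = 0 for k > q),
using gamma(-m) = gamma(m).
psi-weights needed (psi_j = theta_j + sum_i phi_i psi_{j-i}):
  psi_1 = theta_1 + phi_1 = 0.194 + (-0.255) = -0.061
Right-hand sides:
  c_0 = sigma^2 (1 + theta_1 psi_1) = 1 * (1 + (0.194)(-0.061)) = 1 * 0.988166 = 0.988166
  c_1 = sigma^2 theta_1 = 1 * (0.194) = 0.194
  c_2 = 0
Equations for k = 0 and k = 1 (AR order 1):
  gamma(0) = phi_1 gamma(1) + c_0
  gamma(1) = phi_1 gamma(0) + c_1
Substituting the second into the first: gamma(0) (1 - phi_1^2) = c_0 + phi_1 c_1, so
  gamma(0) = (c_0 + phi_1 c_1) / (1 - phi_1^2) = (0.988166 + (-0.255)(0.194)) / (1 - (-0.255)^2) = 0.938696 / 0.934975 = 1.00398.
  gamma(1) = phi_1 gamma(0) + c_1 = (-0.255)(1.00398) + (0.194) = -0.062015.
For k = 2 (> q): gamma(2) = phi_1 gamma(1) = (-0.255)(-0.062015) = 0.015814.
Therefore gamma(2) = 0.0158 (to 4 decimal places).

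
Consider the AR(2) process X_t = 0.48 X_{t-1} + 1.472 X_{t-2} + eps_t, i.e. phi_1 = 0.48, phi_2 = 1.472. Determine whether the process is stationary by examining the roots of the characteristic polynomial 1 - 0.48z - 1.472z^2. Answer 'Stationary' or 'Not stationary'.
\text{Not stationary}

The AR(p) characteristic polynomial is P(z) = 1 - 0.48z - 1.472z^2.
Stationarity requires all roots to lie outside the unit circle, i.e. |z| > 1 for every root.
Set 1 + (-0.48) z + (-1.472) z^2 = 0, i.e. a z^2 + b z + c = 0 with a = -1.472, b = -0.48, c = 1.
Discriminant D = b^2 - 4ac = (-0.48)^2 - 4*(-1.472)*1 = 0.2304 - (-5.888) = 6.1184.
D >= 0, so the roots are real: z = (-b +/- sqrt(D)) / (2a) = (0.48 +/- 2.47354) / (-2.944).
  z_1 = (0.48 + 2.47354) / (-2.944) = -1.0032,   |z_1| = 1.0032.
  z_2 = (0.48 - 2.47354) / (-2.944) = 0.6772,   |z_2| = 0.6772.
Moduli of all roots: 1.0032, 0.6772.
All moduli strictly greater than 1? No.
Verdict: Not stationary.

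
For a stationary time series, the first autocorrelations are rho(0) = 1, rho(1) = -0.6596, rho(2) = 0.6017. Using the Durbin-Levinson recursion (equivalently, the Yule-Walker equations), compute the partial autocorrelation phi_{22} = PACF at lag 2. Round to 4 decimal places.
\phi_{22} = 0.2950

The PACF at lag k is phi_{kk}, the last component of the solution
to the Yule-Walker system G_k phi = r_k where
  (G_k)_{ij} = rho(|i - j|), (r_k)_i = rho(i), i,j = 1..k.
Equivalently, Durbin-Levinson gives phi_{kk} iteratively:
  phi_{11} = rho(1)
  phi_{kk} = [rho(k) - sum_{j=1..k-1} phi_{k-1,j} rho(k-j)]
            / [1 - sum_{j=1..k-1} phi_{k-1,j} rho(j)],
  phi_{k,j} = phi_{k-1,j} - phi_{kk} phi_{k-1,k-j},  j = 1..k-1.
Step k = 1:
  phi_11 = rho(1) = -0.6596.
Step k = 2:
  phi_22 = [rho(2) - phi_11 rho(1)] / [1 - phi_11 rho(1)] = [0.6017 - (-0.6596)(-0.6596)] / [1 - (-0.6596)(-0.6596)]
         = 0.16662784 / 0.56492784 = 0.295.
Therefore phi_{22} = 0.2950.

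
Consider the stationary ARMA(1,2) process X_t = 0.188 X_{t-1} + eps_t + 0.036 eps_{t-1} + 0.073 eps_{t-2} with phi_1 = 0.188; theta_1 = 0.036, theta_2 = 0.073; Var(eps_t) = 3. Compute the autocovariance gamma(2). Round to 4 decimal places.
\gamma(2) = 0.3613

Multiply the model equation by X_{t-k} and take expectations. With theta_0 = psi_0 = 1 and psi_j the MA(infinity) weights, this gives
  gamma(k) - sum_i phi_i gamma(k-i) = c_k,
  c_k = sigma^2 * sum_{j=k..q} theta_j psi_{j-k}   (c_k = 0 for k > q),
using gamma(-m) = gamma(m).
psi-weights needed (psi_j = theta_j + sum_i phi_i psi_{j-i}):
  psi_1 = theta_1 + phi_1 = 0.036 + (0.188) = 0.224
  psi_2 = theta_2 + phi_1 psi_1 = 0.073 + (0.188)(0.224) = 0.115112
Right-hand sides:
  c_0 = sigma^2 (1 + theta_1 psi_1 + theta_2 psi_2) = 3 * (1 + (0.036)(0.224) + (0.073)(0.115112)) = 3 * 1.016467 = 3.049402
  c_1 = sigma^2 (theta_1 + theta_2 psi_1) = 3 * (0.036 + (0.073)(0.224)) = 0.157056
  c_2 = sigma^2 theta_2 = 3 * (0.073) = 0.219
Equations for k = 0 and k = 1 (AR order 1):
  gamma(0) = phi_1 gamma(1) + c_0
  gamma(1) = phi_1 gamma(0) + c_1
Substituting the second into the first: gamma(0) (1 - phi_1^2) = c_0 + phi_1 c_1, so
  gamma(0) = (c_0 + phi_1 c_1) / (1 - phi_1^2) = (3.049402 + (0.188)(0.157056)) / (1 - (0.188)^2) = 3.078928 / 0.964656 = 3.191737.
  gamma(1) = phi_1 gamma(0) + c_1 = (0.188)(3.191737) + (0.157056) = 0.757103.
For k = 2: gamma(2) = phi_1 gamma(1) + c_2
  = (0.188)(0.757103) + (0.219) = 0.361335.
Therefore gamma(2) = 0.3613 (to 4 decimal places).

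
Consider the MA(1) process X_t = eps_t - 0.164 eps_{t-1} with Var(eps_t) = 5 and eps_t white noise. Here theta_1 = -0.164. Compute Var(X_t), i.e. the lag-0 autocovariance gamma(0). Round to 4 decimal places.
\gamma(0) = 5.1345

For an MA(q) process X_t = eps_t + sum_i theta_i eps_{t-i} with
Var(eps_t) = sigma^2, the variance is
  gamma(0) = sigma^2 * (1 + sum_i theta_i^2).
  sum_i theta_i^2 = (-0.164)^2 = 0.026896.
  gamma(0) = 5 * (1 + 0.026896) = 5 * 1.026896 = 5.13448, which rounds to 5.1345.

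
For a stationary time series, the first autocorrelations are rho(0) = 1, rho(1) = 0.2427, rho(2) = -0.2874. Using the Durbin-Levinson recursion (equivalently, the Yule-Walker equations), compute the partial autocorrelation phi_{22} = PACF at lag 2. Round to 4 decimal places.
\phi_{22} = -0.3680

The PACF at lag k is phi_{kk}, the last component of the solution
to the Yule-Walker system G_k phi = r_k where
  (G_k)_{ij} = rho(|i - j|), (r_k)_i = rho(i), i,j = 1..k.
Equivalently, Durbin-Levinson gives phi_{kk} iteratively:
  phi_{11} = rho(1)
  phi_{kk} = [rho(k) - sum_{j=1..k-1} phi_{k-1,j} rho(k-j)]
            / [1 - sum_{j=1..k-1} phi_{k-1,j} rho(j)],
  phi_{k,j} = phi_{k-1,j} - phi_{kk} phi_{k-1,k-j},  j = 1..k-1.
Step k = 1:
  phi_11 = rho(1) = 0.2427.
Step k = 2:
  phi_22 = [rho(2) - phi_11 rho(1)] / [1 - phi_11 rho(1)] = [-0.2874 - (0.2427)(0.2427)] / [1 - (0.2427)(0.2427)]
         = -0.34630329 / 0.94109671 = -0.368.
Therefore phi_{22} = -0.3680.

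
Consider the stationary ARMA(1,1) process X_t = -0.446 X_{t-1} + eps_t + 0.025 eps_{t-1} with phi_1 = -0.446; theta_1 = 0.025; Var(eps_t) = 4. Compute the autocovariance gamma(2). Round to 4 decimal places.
\gamma(2) = 0.9271

Multiply the model equation by X_{t-k} and take expectations. With theta_0 = psi_0 = 1 and psi_j the MA(infinity) weights, this gives
  gamma(k) - sum_i phi_i gamma(k-i) = c_k,
  c_k = sigma^2 * sum_{j=k..q} theta_j psi_{j-k}   (c_k = 0 for k > q),
using gamma(-m) = gamma(m).
psi-weights needed (psi_j = theta_j + sum_i phi_i psi_{j-i}):
  psi_1 = theta_1 + phi_1 = 0.025 + (-0.446) = -0.421
Right-hand sides:
  c_0 = sigma^2 (1 + theta_1 psi_1) = 4 * (1 + (0.025)(-0.421)) = 4 * 0.989475 = 3.9579
  c_1 = sigma^2 theta_1 = 4 * (0.025) = 0.1
  c_2 = 0
Equations for k = 0 and k = 1 (AR order 1):
  gamma(0) = phi_1 gamma(1) + c_0
  gamma(1) = phi_1 gamma(0) + c_1
Substituting the second into the first: gamma(0) (1 - phi_1^2) = c_0 + phi_1 c_1, so
  gamma(0) = (c_0 + phi_1 c_1) / (1 - phi_1^2) = (3.9579 + (-0.446)(0.1)) / (1 - (-0.446)^2) = 3.9133 / 0.801084 = 4.885006.
  gamma(1) = phi_1 gamma(0) + c_1 = (-0.446)(4.885006) + (0.1) = -2.078713.
For k = 2 (> q): gamma(2) = phi_1 gamma(1) = (-0.446)(-2.078713) = 0.927106.
Therefore gamma(2) = 0.9271 (to 4 decimal places).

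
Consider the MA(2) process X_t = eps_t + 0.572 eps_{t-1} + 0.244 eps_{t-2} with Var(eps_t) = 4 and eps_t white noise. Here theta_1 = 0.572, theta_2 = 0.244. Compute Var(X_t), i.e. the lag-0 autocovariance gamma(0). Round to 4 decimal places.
\gamma(0) = 5.5469

For an MA(q) process X_t = eps_t + sum_i theta_i eps_{t-i} with
Var(eps_t) = sigma^2, the variance is
  gamma(0) = sigma^2 * (1 + sum_i theta_i^2).
  sum_i theta_i^2 = (0.572)^2 + (0.244)^2 = 0.327184 + 0.059536 = 0.38672.
  gamma(0) = 4 * (1 + 0.38672) = 4 * 1.38672 = 5.54688, which rounds to 5.5469.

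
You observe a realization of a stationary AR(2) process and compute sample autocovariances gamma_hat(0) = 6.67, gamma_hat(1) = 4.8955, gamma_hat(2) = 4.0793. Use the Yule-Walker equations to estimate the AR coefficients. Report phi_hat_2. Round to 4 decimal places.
\hat\phi_{2} = 0.1580

The Yule-Walker equations for an AR(p) process read, in matrix form,
  Gamma_p phi = r_p,   with   (Gamma_p)_{ij} = gamma(|i - j|),
                       (r_p)_i = gamma(i),   i,j = 1..p.
Substitute the sample gammas (Toeplitz matrix and right-hand side of size 2):
  Gamma_p = [[6.67, 4.8955], [4.8955, 6.67]]
  r_p     = [4.8955, 4.0793]
Written out:
  6.67 phi_1 + 4.8955 phi_2 = 4.8955
  4.8955 phi_1 + 6.67 phi_2 = 4.0793
Solve by Cramer's rule:
  det = gamma(0)^2 - gamma(1)^2 = (6.67)^2 - (4.8955)^2 = 44.4889 - 23.96592025 = 20.52297975
  phi_hat_1 = [gamma(1) gamma(0) - gamma(1) gamma(2)] / det = [(4.8955)(6.67) - (4.8955)(4.0793)] / 20.52297975 = 12.68277185 / 20.52297975 = 0.618
  phi_hat_2 = [gamma(0) gamma(2) - gamma(1)^2] / det = [(6.67)(4.0793) - (4.8955)^2] / 20.52297975 = 3.24301075 / 20.52297975 = 0.158
So phi_hat = [0.6180, 0.1580].
Therefore phi_hat_2 = 0.1580.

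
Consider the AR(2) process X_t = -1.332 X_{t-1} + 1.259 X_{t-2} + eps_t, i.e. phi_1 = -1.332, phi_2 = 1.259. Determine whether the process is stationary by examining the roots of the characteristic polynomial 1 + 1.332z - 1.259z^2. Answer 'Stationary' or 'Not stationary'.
\text{Not stationary}

The AR(p) characteristic polynomial is P(z) = 1 + 1.332z - 1.259z^2.
Stationarity requires all roots to lie outside the unit circle, i.e. |z| > 1 for every root.
Set 1 + (1.332) z + (-1.259) z^2 = 0, i.e. a z^2 + b z + c = 0 with a = -1.259, b = 1.332, c = 1.
Discriminant D = b^2 - 4ac = (1.332)^2 - 4*(-1.259)*1 = 1.774224 - (-5.036) = 6.810224.
D >= 0, so the roots are real: z = (-b +/- sqrt(D)) / (2a) = (-1.332 +/- 2.609641) / (-2.518).
  z_1 = (-1.332 + 2.609641) / (-2.518) = -0.5074,   |z_1| = 0.5074.
  z_2 = (-1.332 - 2.609641) / (-2.518) = 1.5654,   |z_2| = 1.5654.
Moduli of all roots: 0.5074, 1.5654.
All moduli strictly greater than 1? No.
Verdict: Not stationary.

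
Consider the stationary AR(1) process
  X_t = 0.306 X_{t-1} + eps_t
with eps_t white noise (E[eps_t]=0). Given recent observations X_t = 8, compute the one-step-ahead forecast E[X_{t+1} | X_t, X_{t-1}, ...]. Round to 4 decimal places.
E[X_{t+1} \mid \mathcal F_t] = 2.4480

For an AR(p) model X_t = c + sum_i phi_i X_{t-i} + eps_t, the
one-step-ahead conditional mean is
  E[X_{t+1} | X_t, ...] = c + sum_i phi_i X_{t+1-i}.
Substitute known values:
  E[X_{t+1} | ...] = (0.306) * (8)
                   = 2.4480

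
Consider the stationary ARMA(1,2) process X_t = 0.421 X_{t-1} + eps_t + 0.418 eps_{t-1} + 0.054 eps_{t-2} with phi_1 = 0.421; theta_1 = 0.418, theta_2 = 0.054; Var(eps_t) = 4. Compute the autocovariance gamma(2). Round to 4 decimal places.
\gamma(2) = 2.3471

Multiply the model equation by X_{t-k} and take expectations. With theta_0 = psi_0 = 1 and psi_j the MA(infinity) weights, this gives
  gamma(k) - sum_i phi_i gamma(k-i) = c_k,
  c_k = sigma^2 * sum_{j=k..q} theta_j psi_{j-k}   (c_k = 0 for k > q),
using gamma(-m) = gamma(m).
psi-weights needed (psi_j = theta_j + sum_i phi_i psi_{j-i}):
  psi_1 = theta_1 + phi_1 = 0.418 + (0.421) = 0.839
  psi_2 = theta_2 + phi_1 psi_1 = 0.054 + (0.421)(0.839) = 0.407219
Right-hand sides:
  c_0 = sigma^2 (1 + theta_1 psi_1 + theta_2 psi_2) = 4 * (1 + (0.418)(0.839) + (0.054)(0.407219)) = 4 * 1.372692 = 5.490767
  c_1 = sigma^2 (theta_1 + theta_2 psi_1) = 4 * (0.418 + (0.054)(0.839)) = 1.853224
  c_2 = sigma^2 theta_2 = 4 * (0.054) = 0.216
Equations for k = 0 and k = 1 (AR order 1):
  gamma(0) = phi_1 gamma(1) + c_0
  gamma(1) = phi_1 gamma(0) + c_1
Substituting the second into the first: gamma(0) (1 - phi_1^2) = c_0 + phi_1 c_1, so
  gamma(0) = (c_0 + phi_1 c_1) / (1 - phi_1^2) = (5.490767 + (0.421)(1.853224)) / (1 - (0.421)^2) = 6.270975 / 0.822759 = 7.621885.
  gamma(1) = phi_1 gamma(0) + c_1 = (0.421)(7.621885) + (1.853224) = 5.062038.
For k = 2: gamma(2) = phi_1 gamma(1) + c_2
  = (0.421)(5.062038) + (0.216) = 2.347118.
Therefore gamma(2) = 2.3471 (to 4 decimal places).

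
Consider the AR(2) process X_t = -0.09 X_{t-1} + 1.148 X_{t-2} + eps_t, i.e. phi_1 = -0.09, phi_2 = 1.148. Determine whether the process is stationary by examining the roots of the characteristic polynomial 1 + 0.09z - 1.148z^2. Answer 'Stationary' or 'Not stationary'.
\text{Not stationary}

The AR(p) characteristic polynomial is P(z) = 1 + 0.09z - 1.148z^2.
Stationarity requires all roots to lie outside the unit circle, i.e. |z| > 1 for every root.
Set 1 + (0.09) z + (-1.148) z^2 = 0, i.e. a z^2 + b z + c = 0 with a = -1.148, b = 0.09, c = 1.
Discriminant D = b^2 - 4ac = (0.09)^2 - 4*(-1.148)*1 = 0.0081 - (-4.592) = 4.6001.
D >= 0, so the roots are real: z = (-b +/- sqrt(D)) / (2a) = (-0.09 +/- 2.144784) / (-2.296).
  z_1 = (-0.09 + 2.144784) / (-2.296) = -0.8949,   |z_1| = 0.8949.
  z_2 = (-0.09 - 2.144784) / (-2.296) = 0.9733,   |z_2| = 0.9733.
Moduli of all roots: 0.8949, 0.9733.
All moduli strictly greater than 1? No.
Verdict: Not stationary.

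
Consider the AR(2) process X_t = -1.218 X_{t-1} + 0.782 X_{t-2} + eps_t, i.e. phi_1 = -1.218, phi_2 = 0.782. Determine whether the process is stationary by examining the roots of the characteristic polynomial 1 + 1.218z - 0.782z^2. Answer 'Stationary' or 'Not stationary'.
\text{Not stationary}

The AR(p) characteristic polynomial is P(z) = 1 + 1.218z - 0.782z^2.
Stationarity requires all roots to lie outside the unit circle, i.e. |z| > 1 for every root.
Set 1 + (1.218) z + (-0.782) z^2 = 0, i.e. a z^2 + b z + c = 0 with a = -0.782, b = 1.218, c = 1.
Discriminant D = b^2 - 4ac = (1.218)^2 - 4*(-0.782)*1 = 1.483524 - (-3.128) = 4.611524.
D >= 0, so the roots are real: z = (-b +/- sqrt(D)) / (2a) = (-1.218 +/- 2.147446) / (-1.564).
  z_1 = (-1.218 + 2.147446) / (-1.564) = -0.5943,   |z_1| = 0.5943.
  z_2 = (-1.218 - 2.147446) / (-1.564) = 2.1518,   |z_2| = 2.1518.
Moduli of all roots: 0.5943, 2.1518.
All moduli strictly greater than 1? No.
Verdict: Not stationary.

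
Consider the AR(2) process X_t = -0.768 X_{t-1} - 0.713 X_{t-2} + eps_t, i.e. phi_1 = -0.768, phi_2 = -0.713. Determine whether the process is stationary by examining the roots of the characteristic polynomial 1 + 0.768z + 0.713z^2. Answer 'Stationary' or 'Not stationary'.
\text{Stationary}

The AR(p) characteristic polynomial is P(z) = 1 + 0.768z + 0.713z^2.
Stationarity requires all roots to lie outside the unit circle, i.e. |z| > 1 for every root.
Set 1 + (0.768) z + (0.713) z^2 = 0, i.e. a z^2 + b z + c = 0 with a = 0.713, b = 0.768, c = 1.
Discriminant D = b^2 - 4ac = (0.768)^2 - 4*(0.713)*1 = 0.589824 - (2.852) = -2.262176.
D < 0, so the roots are the complex-conjugate pair z = (-b +/- i sqrt(-D)) / (2a) = -0.5386 +/- 1.0547i.
For a conjugate pair |z|^2 = z * conj(z) = (product of roots) = c/a = 1/(0.713) = 1.402525, so |z| = sqrt(1.402525) = 1.1843 for both roots.
Moduli of all roots: 1.1843, 1.1843.
All moduli strictly greater than 1? Yes.
Verdict: Stationary.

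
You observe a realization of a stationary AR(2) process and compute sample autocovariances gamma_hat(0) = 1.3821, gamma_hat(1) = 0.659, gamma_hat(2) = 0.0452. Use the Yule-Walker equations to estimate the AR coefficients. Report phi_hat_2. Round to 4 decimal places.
\hat\phi_{2} = -0.2519

The Yule-Walker equations for an AR(p) process read, in matrix form,
  Gamma_p phi = r_p,   with   (Gamma_p)_{ij} = gamma(|i - j|),
                       (r_p)_i = gamma(i),   i,j = 1..p.
Substitute the sample gammas (Toeplitz matrix and right-hand side of size 2):
  Gamma_p = [[1.3821, 0.659], [0.659, 1.3821]]
  r_p     = [0.659, 0.0452]
Written out:
  1.3821 phi_1 + 0.659 phi_2 = 0.659
  0.659 phi_1 + 1.3821 phi_2 = 0.0452
Solve by Cramer's rule:
  det = gamma(0)^2 - gamma(1)^2 = (1.3821)^2 - (0.659)^2 = 1.91020041 - 0.434281 = 1.47591941
  phi_hat_1 = [gamma(1) gamma(0) - gamma(1) gamma(2)] / det = [(0.659)(1.3821) - (0.659)(0.0452)] / 1.47591941 = 0.8810171 / 1.47591941 = 0.5969
  phi_hat_2 = [gamma(0) gamma(2) - gamma(1)^2] / det = [(1.3821)(0.0452) - (0.659)^2] / 1.47591941 = -0.37181008 / 1.47591941 = -0.2519
So phi_hat = [0.5969, -0.2519].
Therefore phi_hat_2 = -0.2519.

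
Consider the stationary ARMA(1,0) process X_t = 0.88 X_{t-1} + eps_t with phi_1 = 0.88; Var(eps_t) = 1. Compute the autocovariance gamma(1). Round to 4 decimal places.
\gamma(1) = 3.9007

Multiply the model equation by X_{t-k} and take expectations. With theta_0 = psi_0 = 1 and psi_j the MA(infinity) weights, this gives
  gamma(k) - sum_i phi_i gamma(k-i) = c_k,
  c_k = sigma^2 * sum_{j=k..q} theta_j psi_{j-k}   (c_k = 0 for k > q),
using gamma(-m) = gamma(m).
Pure AR (q = 0): c_0 = sigma^2 = 1, c_k = 0 for k >= 1.
Equations for k = 0 and k = 1 (AR order 1):
  gamma(0) = phi_1 gamma(1) + c_0
  gamma(1) = phi_1 gamma(0) + c_1
Substituting the second into the first: gamma(0) (1 - phi_1^2) = c_0 + phi_1 c_1, so
  gamma(0) = c_0 / (1 - phi_1^2) = 1 / (1 - (0.88)^2) = 1 / 0.2256 = 4.432624.
  gamma(1) = phi_1 gamma(0) = (0.88)(4.432624) = 3.900709.
Therefore gamma(1) = 3.9007 (to 4 decimal places).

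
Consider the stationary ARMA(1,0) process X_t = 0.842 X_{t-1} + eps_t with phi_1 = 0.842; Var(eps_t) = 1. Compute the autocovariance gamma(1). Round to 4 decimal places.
\gamma(1) = 2.8931

Multiply the model equation by X_{t-k} and take expectations. With theta_0 = psi_0 = 1 and psi_j the MA(infinity) weights, this gives
  gamma(k) - sum_i phi_i gamma(k-i) = c_k,
  c_k = sigma^2 * sum_{j=k..q} theta_j psi_{j-k}   (c_k = 0 for k > q),
using gamma(-m) = gamma(m).
Pure AR (q = 0): c_0 = sigma^2 = 1, c_k = 0 for k >= 1.
Equations for k = 0 and k = 1 (AR order 1):
  gamma(0) = phi_1 gamma(1) + c_0
  gamma(1) = phi_1 gamma(0) + c_1
Substituting the second into the first: gamma(0) (1 - phi_1^2) = c_0 + phi_1 c_1, so
  gamma(0) = c_0 / (1 - phi_1^2) = 1 / (1 - (0.842)^2) = 1 / 0.291036 = 3.436001.
  gamma(1) = phi_1 gamma(0) = (0.842)(3.436001) = 2.893113.
Therefore gamma(1) = 2.8931 (to 4 decimal places).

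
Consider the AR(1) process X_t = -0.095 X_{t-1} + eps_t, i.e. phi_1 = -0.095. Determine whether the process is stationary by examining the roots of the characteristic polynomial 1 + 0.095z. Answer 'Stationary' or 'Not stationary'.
\text{Stationary}

The AR(p) characteristic polynomial is P(z) = 1 + 0.095z.
Stationarity requires all roots to lie outside the unit circle, i.e. |z| > 1 for every root.
This is linear in z: 1 + (0.095) z = 0  =>  z = -1/(0.095) = -10.526316,  |z| = 10.526316.
Moduli of all roots: 10.5263.
All moduli strictly greater than 1? Yes.
Verdict: Stationary.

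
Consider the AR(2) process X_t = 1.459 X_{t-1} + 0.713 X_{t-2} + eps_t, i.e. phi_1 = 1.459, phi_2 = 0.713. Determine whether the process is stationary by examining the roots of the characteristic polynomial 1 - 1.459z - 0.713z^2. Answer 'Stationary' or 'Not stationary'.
\text{Not stationary}

The AR(p) characteristic polynomial is P(z) = 1 - 1.459z - 0.713z^2.
Stationarity requires all roots to lie outside the unit circle, i.e. |z| > 1 for every root.
Set 1 + (-1.459) z + (-0.713) z^2 = 0, i.e. a z^2 + b z + c = 0 with a = -0.713, b = -1.459, c = 1.
Discriminant D = b^2 - 4ac = (-1.459)^2 - 4*(-0.713)*1 = 2.128681 - (-2.852) = 4.980681.
D >= 0, so the roots are real: z = (-b +/- sqrt(D)) / (2a) = (1.459 +/- 2.231744) / (-1.426).
  z_1 = (1.459 + 2.231744) / (-1.426) = -2.5882,   |z_1| = 2.5882.
  z_2 = (1.459 - 2.231744) / (-1.426) = 0.5419,   |z_2| = 0.5419.
Moduli of all roots: 2.5882, 0.5419.
All moduli strictly greater than 1? No.
Verdict: Not stationary.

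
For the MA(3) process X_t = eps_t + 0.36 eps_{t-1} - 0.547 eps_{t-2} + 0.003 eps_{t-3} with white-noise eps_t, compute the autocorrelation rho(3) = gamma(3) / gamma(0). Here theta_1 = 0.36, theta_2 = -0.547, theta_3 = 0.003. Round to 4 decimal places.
\rho(3) = 0.0021

For an MA(q) process with theta_0 = 1, the autocovariance is
  gamma(k) = sigma^2 * sum_{i=0..q-k} theta_i * theta_{i+k},
and rho(k) = gamma(k) / gamma(0). Sigma^2 cancels.
  numerator   = (1)*(0.003) = 0.003.
  denominator = (1)^2 + (0.36)^2 + (-0.547)^2 + (0.003)^2 = 1.428818.
  rho(3) = 0.003 / 1.428818 = 0.0021.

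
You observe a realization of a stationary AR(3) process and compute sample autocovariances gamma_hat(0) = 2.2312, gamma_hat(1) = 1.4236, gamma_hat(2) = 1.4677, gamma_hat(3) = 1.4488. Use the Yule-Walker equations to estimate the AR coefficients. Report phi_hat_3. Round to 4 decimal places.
\hat\phi_{3} = 0.2820

The Yule-Walker equations for an AR(p) process read, in matrix form,
  Gamma_p phi = r_p,   with   (Gamma_p)_{ij} = gamma(|i - j|),
                       (r_p)_i = gamma(i),   i,j = 1..p.
Substitute the sample gammas (Toeplitz matrix and right-hand side of size 3):
  Gamma_p = [[2.2312, 1.4236, 1.4677], [1.4236, 2.2312, 1.4236], [1.4677, 1.4236, 2.2312]]
  r_p     = [1.4236, 1.4677, 1.4488]
Written out (R1..R3):
  (R1) 2.2312 phi_1 + 1.4236 phi_2 + 1.4677 phi_3 = 1.4236
  (R2) 1.4236 phi_1 + 2.2312 phi_2 + 1.4236 phi_3 = 1.4677
  (R3) 1.4677 phi_1 + 1.4236 phi_2 + 2.2312 phi_3 = 1.4488
Gaussian elimination:
  R2 <- R2 - (1.4236/2.2312) R1 = R2 - (0.638042) R1:  1.322883 phi_2 + 0.487145 phi_3 = 0.559383
  R3 <- R3 - (1.4677/2.2312) R1 = R3 - (0.657807) R1:  0.487145 phi_2 + 1.265736 phi_3 = 0.512345
  R3 <- R3 - (0.487145/1.322883) R2 = R3 - (0.368245) R2:  1.086347 phi_3 = 0.306355
Back-substitution:
  phi_hat_3 = 0.306355 / 1.086347 = 0.282005
  phi_hat_2 = (0.559383 - (0.487145)(0.282005)) / 1.322883 = 0.319004
  phi_hat_1 = (1.4236 - (1.4236)(0.319004) - (1.4677)(0.282005)) / 2.2312 = 0.248999
So phi_hat = [0.2490, 0.3190, 0.2820].
Therefore phi_hat_3 = 0.2820.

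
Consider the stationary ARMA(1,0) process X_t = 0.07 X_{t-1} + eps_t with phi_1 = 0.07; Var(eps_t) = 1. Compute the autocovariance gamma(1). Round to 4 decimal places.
\gamma(1) = 0.0703

Multiply the model equation by X_{t-k} and take expectations. With theta_0 = psi_0 = 1 and psi_j the MA(infinity) weights, this gives
  gamma(k) - sum_i phi_i gamma(k-i) = c_k,
  c_k = sigma^2 * sum_{j=k..q} theta_j psi_{j-k}   (c_k = 0 for k > q),
using gamma(-m) = gamma(m).
Pure AR (q = 0): c_0 = sigma^2 = 1, c_k = 0 for k >= 1.
Equations for k = 0 and k = 1 (AR order 1):
  gamma(0) = phi_1 gamma(1) + c_0
  gamma(1) = phi_1 gamma(0) + c_1
Substituting the second into the first: gamma(0) (1 - phi_1^2) = c_0 + phi_1 c_1, so
  gamma(0) = c_0 / (1 - phi_1^2) = 1 / (1 - (0.07)^2) = 1 / 0.9951 = 1.004924.
  gamma(1) = phi_1 gamma(0) = (0.07)(1.004924) = 0.070345.
Therefore gamma(1) = 0.0703 (to 4 decimal places).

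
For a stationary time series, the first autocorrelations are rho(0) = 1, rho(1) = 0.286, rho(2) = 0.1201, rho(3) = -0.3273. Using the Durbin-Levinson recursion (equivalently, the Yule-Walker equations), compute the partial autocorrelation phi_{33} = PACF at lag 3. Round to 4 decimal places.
\phi_{33} = -0.4060

The PACF at lag k is phi_{kk}, the last component of the solution
to the Yule-Walker system G_k phi = r_k where
  (G_k)_{ij} = rho(|i - j|), (r_k)_i = rho(i), i,j = 1..k.
Equivalently, Durbin-Levinson gives phi_{kk} iteratively:
  phi_{11} = rho(1)
  phi_{kk} = [rho(k) - sum_{j=1..k-1} phi_{k-1,j} rho(k-j)]
            / [1 - sum_{j=1..k-1} phi_{k-1,j} rho(j)],
  phi_{k,j} = phi_{k-1,j} - phi_{kk} phi_{k-1,k-j},  j = 1..k-1.
Step k = 1:
  phi_11 = rho(1) = 0.286.
Step k = 2:
  phi_22 = [rho(2) - phi_11 rho(1)] / [1 - phi_11 rho(1)] = [0.1201 - (0.286)(0.286)] / [1 - (0.286)(0.286)]
         = 0.038304 / 0.918204 = 0.041716.
  Update: phi_21 = phi_11 - phi_22 phi_11 = 0.286 - (0.041716)(0.286) = 0.274069.
Step k = 3:
  phi_33 = [rho(3) - phi_21 rho(2) - phi_22 rho(1)] / [1 - phi_21 rho(1) - phi_22 rho(2)]
    numerator   = -0.3273 - (0.274069)(0.1201) - (0.041716)(0.286) = -0.37214655
    denominator = 1 - (0.274069)(0.286) - (0.041716)(0.1201) = 0.9166061
  phi_33 = -0.37214655 / 0.9166061 = -0.406.
Therefore phi_{33} = -0.4060.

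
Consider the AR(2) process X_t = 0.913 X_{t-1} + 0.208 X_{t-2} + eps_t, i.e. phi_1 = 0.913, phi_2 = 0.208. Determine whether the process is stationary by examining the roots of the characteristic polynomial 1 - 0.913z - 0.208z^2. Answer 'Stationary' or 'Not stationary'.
\text{Not stationary}

The AR(p) characteristic polynomial is P(z) = 1 - 0.913z - 0.208z^2.
Stationarity requires all roots to lie outside the unit circle, i.e. |z| > 1 for every root.
Set 1 + (-0.913) z + (-0.208) z^2 = 0, i.e. a z^2 + b z + c = 0 with a = -0.208, b = -0.913, c = 1.
Discriminant D = b^2 - 4ac = (-0.913)^2 - 4*(-0.208)*1 = 0.833569 - (-0.832) = 1.665569.
D >= 0, so the roots are real: z = (-b +/- sqrt(D)) / (2a) = (0.913 +/- 1.290569) / (-0.416).
  z_1 = (0.913 + 1.290569) / (-0.416) = -5.297,   |z_1| = 5.297.
  z_2 = (0.913 - 1.290569) / (-0.416) = 0.9076,   |z_2| = 0.9076.
Moduli of all roots: 5.2970, 0.9076.
All moduli strictly greater than 1? No.
Verdict: Not stationary.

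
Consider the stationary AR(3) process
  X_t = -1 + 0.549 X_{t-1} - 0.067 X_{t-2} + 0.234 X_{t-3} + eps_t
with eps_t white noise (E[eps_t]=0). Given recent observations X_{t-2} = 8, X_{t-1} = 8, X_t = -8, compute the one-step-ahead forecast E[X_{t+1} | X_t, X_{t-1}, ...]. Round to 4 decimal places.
E[X_{t+1} \mid \mathcal F_t] = -4.0560

For an AR(p) model X_t = c + sum_i phi_i X_{t-i} + eps_t, the
one-step-ahead conditional mean is
  E[X_{t+1} | X_t, ...] = c + sum_i phi_i X_{t+1-i}.
Substitute known values:
  E[X_{t+1} | ...] = -1 + (0.549) * (-8) + (-0.067) * (8) + (0.234) * (8)
                   = -4.0560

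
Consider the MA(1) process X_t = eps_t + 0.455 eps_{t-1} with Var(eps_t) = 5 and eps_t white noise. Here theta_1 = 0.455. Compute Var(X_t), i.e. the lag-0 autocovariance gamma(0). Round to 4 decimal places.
\gamma(0) = 6.0351

For an MA(q) process X_t = eps_t + sum_i theta_i eps_{t-i} with
Var(eps_t) = sigma^2, the variance is
  gamma(0) = sigma^2 * (1 + sum_i theta_i^2).
  sum_i theta_i^2 = (0.455)^2 = 0.207025.
  gamma(0) = 5 * (1 + 0.207025) = 5 * 1.207025 = 6.035125, which rounds to 6.0351.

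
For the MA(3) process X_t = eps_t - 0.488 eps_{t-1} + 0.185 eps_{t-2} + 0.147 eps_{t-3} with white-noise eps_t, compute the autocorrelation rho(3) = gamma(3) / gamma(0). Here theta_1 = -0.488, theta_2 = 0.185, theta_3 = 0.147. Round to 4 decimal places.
\rho(3) = 0.1136

For an MA(q) process with theta_0 = 1, the autocovariance is
  gamma(k) = sigma^2 * sum_{i=0..q-k} theta_i * theta_{i+k},
and rho(k) = gamma(k) / gamma(0). Sigma^2 cancels.
  numerator   = (1)*(0.147) = 0.147.
  denominator = (1)^2 + (-0.488)^2 + (0.185)^2 + (0.147)^2 = 1.293978.
  rho(3) = 0.147 / 1.293978 = 0.1136.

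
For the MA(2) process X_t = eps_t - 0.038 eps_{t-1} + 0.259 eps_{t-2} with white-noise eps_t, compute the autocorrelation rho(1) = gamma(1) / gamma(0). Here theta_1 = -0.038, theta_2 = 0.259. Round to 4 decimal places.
\rho(1) = -0.0448

For an MA(q) process with theta_0 = 1, the autocovariance is
  gamma(k) = sigma^2 * sum_{i=0..q-k} theta_i * theta_{i+k},
and rho(k) = gamma(k) / gamma(0). Sigma^2 cancels.
  numerator   = (1)*(-0.038) + (-0.038)*(0.259) = -0.047842.
  denominator = (1)^2 + (-0.038)^2 + (0.259)^2 = 1.068525.
  rho(1) = -0.047842 / 1.068525 = -0.0448.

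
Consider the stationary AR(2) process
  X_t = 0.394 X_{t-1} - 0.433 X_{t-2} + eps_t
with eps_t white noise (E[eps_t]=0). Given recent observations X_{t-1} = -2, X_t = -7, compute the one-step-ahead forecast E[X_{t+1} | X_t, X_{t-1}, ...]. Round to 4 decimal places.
E[X_{t+1} \mid \mathcal F_t] = -1.8920

For an AR(p) model X_t = c + sum_i phi_i X_{t-i} + eps_t, the
one-step-ahead conditional mean is
  E[X_{t+1} | X_t, ...] = c + sum_i phi_i X_{t+1-i}.
Substitute known values:
  E[X_{t+1} | ...] = (0.394) * (-7) + (-0.433) * (-2)
                   = -1.8920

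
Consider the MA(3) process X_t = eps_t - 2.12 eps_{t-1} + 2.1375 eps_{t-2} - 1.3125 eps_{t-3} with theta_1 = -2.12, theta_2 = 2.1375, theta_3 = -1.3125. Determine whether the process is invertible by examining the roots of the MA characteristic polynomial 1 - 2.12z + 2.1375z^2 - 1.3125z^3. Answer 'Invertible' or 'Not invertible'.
\text{Not invertible}

The MA(q) characteristic polynomial is P(z) = 1 - 2.12z + 2.1375z^2 - 1.3125z^3.
Invertibility requires all roots to lie outside the unit circle, i.e. |z| > 1 for every root.
Degree 3: look for a simple real root z0 first, then factor out (1 - z/z0) and solve the remaining quadratic.
Testing z0 = 0.8: P(0.8) = 1 + (-2.12)(0.8) + (2.1375)(0.8)^2 + (-1.3125)(0.8)^3
  = 1 + (-1.696) + (1.368) + (-0.672) = 0.  So z_0 = 0.8 is a root, |z_0| = 0.8.
Divide out the factor (1 - 1.25 z) = (1 - z/z0) (since 1/z0 = 1.25):
  P(z) = (1 - 1.25 z)(1 + (-0.87) z + (1.05) z^2)
  [check: z-coef -0.87 - (1.25) = -2.12; z^2-coef 1.05 - (1.25)(-0.87) = 2.1375; z^3-coef -(1.25)(1.05) = -1.3125.]
Remaining roots from the quadratic factor 1 + (-0.87) z + (1.05) z^2:
  Set 1 + (-0.87) z + (1.05) z^2 = 0, i.e. a z^2 + b z + c = 0 with a = 1.05, b = -0.87, c = 1.
  Discriminant D = b^2 - 4ac = (-0.87)^2 - 4*(1.05)*1 = 0.7569 - (4.2) = -3.4431.
  D < 0, so the roots are the complex-conjugate pair z = (-b +/- i sqrt(-D)) / (2a) = 0.4143 +/- 0.8836i.
  For a conjugate pair |z|^2 = z * conj(z) = (product of roots) = c/a = 1/(1.05) = 0.952381, so |z| = sqrt(0.952381) = 0.9759 for both roots.
Moduli of all roots: 0.8000, 0.9759, 0.9759.
All moduli strictly greater than 1? No.
Verdict: Not invertible.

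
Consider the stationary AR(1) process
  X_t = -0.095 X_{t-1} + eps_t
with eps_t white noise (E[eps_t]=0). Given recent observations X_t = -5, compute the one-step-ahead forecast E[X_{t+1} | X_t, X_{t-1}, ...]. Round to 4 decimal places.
E[X_{t+1} \mid \mathcal F_t] = 0.4750

For an AR(p) model X_t = c + sum_i phi_i X_{t-i} + eps_t, the
one-step-ahead conditional mean is
  E[X_{t+1} | X_t, ...] = c + sum_i phi_i X_{t+1-i}.
Substitute known values:
  E[X_{t+1} | ...] = (-0.095) * (-5)
                   = 0.4750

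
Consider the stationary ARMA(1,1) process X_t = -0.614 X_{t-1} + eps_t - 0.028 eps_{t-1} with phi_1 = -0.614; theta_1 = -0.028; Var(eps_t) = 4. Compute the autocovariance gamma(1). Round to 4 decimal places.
\gamma(1) = -4.1928

Multiply the model equation by X_{t-k} and take expectations. With theta_0 = psi_0 = 1 and psi_j the MA(infinity) weights, this gives
  gamma(k) - sum_i phi_i gamma(k-i) = c_k,
  c_k = sigma^2 * sum_{j=k..q} theta_j psi_{j-k}   (c_k = 0 for k > q),
using gamma(-m) = gamma(m).
psi-weights needed (psi_j = theta_j + sum_i phi_i psi_{j-i}):
  psi_1 = theta_1 + phi_1 = -0.028 + (-0.614) = -0.642
Right-hand sides:
  c_0 = sigma^2 (1 + theta_1 psi_1) = 4 * (1 + (-0.028)(-0.642)) = 4 * 1.017976 = 4.071904
  c_1 = sigma^2 theta_1 = 4 * (-0.028) = -0.112
  c_2 = 0
Equations for k = 0 and k = 1 (AR order 1):
  gamma(0) = phi_1 gamma(1) + c_0
  gamma(1) = phi_1 gamma(0) + c_1
Substituting the second into the first: gamma(0) (1 - phi_1^2) = c_0 + phi_1 c_1, so
  gamma(0) = (c_0 + phi_1 c_1) / (1 - phi_1^2) = (4.071904 + (-0.614)(-0.112)) / (1 - (-0.614)^2) = 4.140672 / 0.623004 = 6.646301.
  gamma(1) = phi_1 gamma(0) + c_1 = (-0.614)(6.646301) + (-0.112) = -4.192829.
Therefore gamma(1) = -4.1928 (to 4 decimal places).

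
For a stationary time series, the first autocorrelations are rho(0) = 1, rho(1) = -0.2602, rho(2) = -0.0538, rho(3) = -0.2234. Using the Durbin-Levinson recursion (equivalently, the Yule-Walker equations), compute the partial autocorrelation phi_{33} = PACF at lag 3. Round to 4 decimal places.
\phi_{33} = -0.2980

The PACF at lag k is phi_{kk}, the last component of the solution
to the Yule-Walker system G_k phi = r_k where
  (G_k)_{ij} = rho(|i - j|), (r_k)_i = rho(i), i,j = 1..k.
Equivalently, Durbin-Levinson gives phi_{kk} iteratively:
  phi_{11} = rho(1)
  phi_{kk} = [rho(k) - sum_{j=1..k-1} phi_{k-1,j} rho(k-j)]
            / [1 - sum_{j=1..k-1} phi_{k-1,j} rho(j)],
  phi_{k,j} = phi_{k-1,j} - phi_{kk} phi_{k-1,k-j},  j = 1..k-1.
Step k = 1:
  phi_11 = rho(1) = -0.2602.
Step k = 2:
  phi_22 = [rho(2) - phi_11 rho(1)] / [1 - phi_11 rho(1)] = [-0.0538 - (-0.2602)(-0.2602)] / [1 - (-0.2602)(-0.2602)]
         = -0.12150404 / 0.93229596 = -0.130328.
  Update: phi_21 = phi_11 - phi_22 phi_11 = -0.2602 - (-0.130328)(-0.2602) = -0.294111.
Step k = 3:
  phi_33 = [rho(3) - phi_21 rho(2) - phi_22 rho(1)] / [1 - phi_21 rho(1) - phi_22 rho(2)]
    numerator   = -0.2234 - (-0.294111)(-0.0538) - (-0.130328)(-0.2602) = -0.27313447
    denominator = 1 - (-0.294111)(-0.2602) - (-0.130328)(-0.0538) = 0.91646061
  phi_33 = -0.27313447 / 0.91646061 = -0.298.
Therefore phi_{33} = -0.2980.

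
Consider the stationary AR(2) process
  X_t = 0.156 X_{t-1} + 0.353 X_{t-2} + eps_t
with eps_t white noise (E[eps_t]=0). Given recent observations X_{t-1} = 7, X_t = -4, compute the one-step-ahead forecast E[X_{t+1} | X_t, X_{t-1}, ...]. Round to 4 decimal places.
E[X_{t+1} \mid \mathcal F_t] = 1.8470

For an AR(p) model X_t = c + sum_i phi_i X_{t-i} + eps_t, the
one-step-ahead conditional mean is
  E[X_{t+1} | X_t, ...] = c + sum_i phi_i X_{t+1-i}.
Substitute known values:
  E[X_{t+1} | ...] = (0.156) * (-4) + (0.353) * (7)
                   = 1.8470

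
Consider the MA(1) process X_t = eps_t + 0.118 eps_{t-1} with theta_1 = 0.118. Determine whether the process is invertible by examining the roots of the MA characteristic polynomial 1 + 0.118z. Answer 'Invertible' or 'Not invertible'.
\text{Invertible}

The MA(q) characteristic polynomial is P(z) = 1 + 0.118z.
Invertibility requires all roots to lie outside the unit circle, i.e. |z| > 1 for every root.
This is linear in z: 1 + (0.118) z = 0  =>  z = -1/(0.118) = -8.474576,  |z| = 8.474576.
Moduli of all roots: 8.4746.
All moduli strictly greater than 1? Yes.
Verdict: Invertible.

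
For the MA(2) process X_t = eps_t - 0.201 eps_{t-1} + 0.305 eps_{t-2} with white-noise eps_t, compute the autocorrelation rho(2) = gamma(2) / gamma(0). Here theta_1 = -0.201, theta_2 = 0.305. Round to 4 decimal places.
\rho(2) = 0.2691

For an MA(q) process with theta_0 = 1, the autocovariance is
  gamma(k) = sigma^2 * sum_{i=0..q-k} theta_i * theta_{i+k},
and rho(k) = gamma(k) / gamma(0). Sigma^2 cancels.
  numerator   = (1)*(0.305) = 0.305.
  denominator = (1)^2 + (-0.201)^2 + (0.305)^2 = 1.133426.
  rho(2) = 0.305 / 1.133426 = 0.2691.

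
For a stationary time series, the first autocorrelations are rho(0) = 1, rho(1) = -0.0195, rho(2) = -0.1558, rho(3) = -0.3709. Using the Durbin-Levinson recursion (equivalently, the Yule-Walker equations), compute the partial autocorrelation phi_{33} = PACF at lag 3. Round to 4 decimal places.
\phi_{33} = -0.3871

The PACF at lag k is phi_{kk}, the last component of the solution
to the Yule-Walker system G_k phi = r_k where
  (G_k)_{ij} = rho(|i - j|), (r_k)_i = rho(i), i,j = 1..k.
Equivalently, Durbin-Levinson gives phi_{kk} iteratively:
  phi_{11} = rho(1)
  phi_{kk} = [rho(k) - sum_{j=1..k-1} phi_{k-1,j} rho(k-j)]
            / [1 - sum_{j=1..k-1} phi_{k-1,j} rho(j)],
  phi_{k,j} = phi_{k-1,j} - phi_{kk} phi_{k-1,k-j},  j = 1..k-1.
Step k = 1:
  phi_11 = rho(1) = -0.0195.
Step k = 2:
  phi_22 = [rho(2) - phi_11 rho(1)] / [1 - phi_11 rho(1)] = [-0.1558 - (-0.0195)(-0.0195)] / [1 - (-0.0195)(-0.0195)]
         = -0.15618025 / 0.99961975 = -0.15624.
  Update: phi_21 = phi_11 - phi_22 phi_11 = -0.0195 - (-0.15624)(-0.0195) = -0.022547.
Step k = 3:
  phi_33 = [rho(3) - phi_21 rho(2) - phi_22 rho(1)] / [1 - phi_21 rho(1) - phi_22 rho(2)]
    numerator   = -0.3709 - (-0.022547)(-0.1558) - (-0.15624)(-0.0195) = -0.37745945
    denominator = 1 - (-0.022547)(-0.0195) - (-0.15624)(-0.1558) = 0.9752182
  phi_33 = -0.37745945 / 0.9752182 = -0.3871.
Therefore phi_{33} = -0.3871.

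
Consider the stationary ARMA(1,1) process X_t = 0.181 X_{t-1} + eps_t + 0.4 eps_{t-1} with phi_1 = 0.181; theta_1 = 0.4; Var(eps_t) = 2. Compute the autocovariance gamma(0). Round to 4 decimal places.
\gamma(0) = 2.6980

Multiply the model equation by X_{t-k} and take expectations. With theta_0 = psi_0 = 1 and psi_j the MA(infinity) weights, this gives
  gamma(k) - sum_i phi_i gamma(k-i) = c_k,
  c_k = sigma^2 * sum_{j=k..q} theta_j psi_{j-k}   (c_k = 0 for k > q),
using gamma(-m) = gamma(m).
psi-weights needed (psi_j = theta_j + sum_i phi_i psi_{j-i}):
  psi_1 = theta_1 + phi_1 = 0.4 + (0.181) = 0.581
Right-hand sides:
  c_0 = sigma^2 (1 + theta_1 psi_1) = 2 * (1 + (0.4)(0.581)) = 2 * 1.2324 = 2.4648
  c_1 = sigma^2 theta_1 = 2 * (0.4) = 0.8
  c_2 = 0
Equations for k = 0 and k = 1 (AR order 1):
  gamma(0) = phi_1 gamma(1) + c_0
  gamma(1) = phi_1 gamma(0) + c_1
Substituting the second into the first: gamma(0) (1 - phi_1^2) = c_0 + phi_1 c_1, so
  gamma(0) = (c_0 + phi_1 c_1) / (1 - phi_1^2) = (2.4648 + (0.181)(0.8)) / (1 - (0.181)^2) = 2.6096 / 0.967239 = 2.697989.
Therefore gamma(0) = 2.6980 (to 4 decimal places).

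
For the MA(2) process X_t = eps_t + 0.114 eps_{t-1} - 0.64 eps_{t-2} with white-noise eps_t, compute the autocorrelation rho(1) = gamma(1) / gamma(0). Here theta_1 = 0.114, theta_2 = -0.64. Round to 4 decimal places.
\rho(1) = 0.0288

For an MA(q) process with theta_0 = 1, the autocovariance is
  gamma(k) = sigma^2 * sum_{i=0..q-k} theta_i * theta_{i+k},
and rho(k) = gamma(k) / gamma(0). Sigma^2 cancels.
  numerator   = (1)*(0.114) + (0.114)*(-0.64) = 0.04104.
  denominator = (1)^2 + (0.114)^2 + (-0.64)^2 = 1.422596.
  rho(1) = 0.04104 / 1.422596 = 0.0288.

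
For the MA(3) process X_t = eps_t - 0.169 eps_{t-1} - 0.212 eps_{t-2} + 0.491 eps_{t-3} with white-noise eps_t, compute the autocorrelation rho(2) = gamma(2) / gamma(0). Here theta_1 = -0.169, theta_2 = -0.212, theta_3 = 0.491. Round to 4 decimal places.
\rho(2) = -0.2244

For an MA(q) process with theta_0 = 1, the autocovariance is
  gamma(k) = sigma^2 * sum_{i=0..q-k} theta_i * theta_{i+k},
and rho(k) = gamma(k) / gamma(0). Sigma^2 cancels.
  numerator   = (1)*(-0.212) + (-0.169)*(0.491) = -0.294979.
  denominator = (1)^2 + (-0.169)^2 + (-0.212)^2 + (0.491)^2 = 1.314586.
  rho(2) = -0.294979 / 1.314586 = -0.2244.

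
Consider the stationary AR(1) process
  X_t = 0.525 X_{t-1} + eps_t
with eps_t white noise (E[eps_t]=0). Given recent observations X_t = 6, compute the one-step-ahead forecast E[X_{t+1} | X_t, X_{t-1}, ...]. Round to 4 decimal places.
E[X_{t+1} \mid \mathcal F_t] = 3.1500

For an AR(p) model X_t = c + sum_i phi_i X_{t-i} + eps_t, the
one-step-ahead conditional mean is
  E[X_{t+1} | X_t, ...] = c + sum_i phi_i X_{t+1-i}.
Substitute known values:
  E[X_{t+1} | ...] = (0.525) * (6)
                   = 3.1500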